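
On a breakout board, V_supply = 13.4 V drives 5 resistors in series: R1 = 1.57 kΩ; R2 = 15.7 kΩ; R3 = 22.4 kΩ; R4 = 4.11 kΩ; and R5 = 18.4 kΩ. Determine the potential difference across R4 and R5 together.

V ≈ 4.85 V

ΣR = 1.57 + 15.7 + 22.4 + 4.11 + 18.4 = 62.18 kΩ.
R_{R4..R5} = 4.11 + 18.4 = 22.51 kΩ.
By the voltage-divider rule, V = 13.4 × 22.51/62.18 = 4.851 V.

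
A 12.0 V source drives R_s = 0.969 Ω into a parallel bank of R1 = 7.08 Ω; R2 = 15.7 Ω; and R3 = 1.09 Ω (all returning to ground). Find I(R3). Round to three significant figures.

Equivalent of the parallel group: R_p = 0.8910 Ω.
V_A by voltage divider: V_A = 12.0 × 0.8910/(0.969 + 0.8910) = 5.748 V.
Branch current I = V_A/R3 = 5.748/1.09 = 5.274 A.
(Equivalently: I_total = 6.452 A, then current-divider fraction G_k/ΣG = 0.8174.)

I ≈ 5.27 A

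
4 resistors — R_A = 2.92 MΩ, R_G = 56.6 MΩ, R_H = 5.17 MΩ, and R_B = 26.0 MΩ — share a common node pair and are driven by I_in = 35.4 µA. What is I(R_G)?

Total conductance ΣG = 1/2.92 + 1/56.6 + 1/5.17 + 1/26.0 = 0.5920 (units of 1/MΩ).
By the current-divider rule, I = I_in · G_k/ΣG = 35.4 × 0.02984 = 1.056 µA.

I ≈ 1.06 µA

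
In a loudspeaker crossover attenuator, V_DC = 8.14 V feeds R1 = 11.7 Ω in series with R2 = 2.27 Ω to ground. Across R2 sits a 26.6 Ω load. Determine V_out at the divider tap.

V_out ≈ 1.23 V

R2 ‖ R_L = (2.27 × 26.6)/(2.27 + 26.6) = 2.092 Ω.
Then V_out = V_DC · R2'/(R1 + R2') = 8.14 × 2.092/13.79 = 1.234 V.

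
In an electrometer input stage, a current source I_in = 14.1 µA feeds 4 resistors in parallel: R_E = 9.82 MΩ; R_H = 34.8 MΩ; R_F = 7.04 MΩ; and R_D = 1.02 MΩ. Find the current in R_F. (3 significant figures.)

ΣG = 1/9.82 + 1/34.8 + 1/7.04 + 1/1.02 = 1.253.
R_F takes the fraction G_k/ΣG = 0.1420/1.253 = 0.1134, so I = 14.1 × 0.1134 = 1.598 µA.

I ≈ 1.60 µA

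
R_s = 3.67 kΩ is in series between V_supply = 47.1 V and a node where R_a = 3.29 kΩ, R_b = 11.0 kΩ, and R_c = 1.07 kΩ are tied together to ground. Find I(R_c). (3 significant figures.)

I ≈ 7.49 mA

Equivalent of the parallel group: R_p = 0.7522 kΩ.
V_A = 47.1 × 0.7522/4.422 = 8.012 V.
Branch current I = V_A/R_c = 8.012/1.07 = 7.487 mA.
(Equivalently: I_total = 10.65 mA, then current-divider fraction G_k/ΣG = 0.7030.)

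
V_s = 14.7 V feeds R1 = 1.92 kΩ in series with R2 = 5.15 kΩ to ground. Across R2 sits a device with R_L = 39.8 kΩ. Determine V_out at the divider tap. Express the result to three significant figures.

V_out ≈ 10.3 V

The load sits in parallel with R2, giving an effective lower resistance R2' = R2·R_L/(R2+R_L) = 4.560 kΩ.
Voltage divider with the loaded lower leg: V_out = 14.7 × 4.560/(1.92 + 4.560) = 14.7 × 0.7037 = 10.34 V.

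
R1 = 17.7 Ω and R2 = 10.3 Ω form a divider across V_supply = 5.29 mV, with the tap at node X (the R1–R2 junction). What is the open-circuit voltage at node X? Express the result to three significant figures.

V_th ≈ 1.95 mV

Open-circuit (no load on X): V_th = V_supply · R2/(R1 + R2) = 5.29 × 10.3/(17.70 + 10.3) = 1.946 mV.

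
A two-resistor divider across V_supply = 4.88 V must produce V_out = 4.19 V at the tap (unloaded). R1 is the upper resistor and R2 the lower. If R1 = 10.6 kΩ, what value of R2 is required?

Required fraction k = V_out/V_supply = 0.8586.
So R2 = R1 · V_out/(V_supply − V_out) = 10.6 × 4.19/(4.88 − 4.19) = 10.6 × 6.072 = 64.37 kΩ.

R2 ≈ 64.4 kΩ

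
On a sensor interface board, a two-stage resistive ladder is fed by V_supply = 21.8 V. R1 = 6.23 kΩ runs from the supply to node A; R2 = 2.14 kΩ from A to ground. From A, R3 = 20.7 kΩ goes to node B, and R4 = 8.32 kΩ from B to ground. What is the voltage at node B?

V_B ≈ 1.51 V

The second stage (R3 + R4 = 29.02 kΩ) loads node A in parallel with R2.
Effective lower resistance at A: R2 ‖ 29.02 = 1.993 kΩ.
First divider: V_A = V_supply · 1.993/(6.23 + 1.993) = 5.284 V.
Then the unloaded second divider: V_B = V_A × R4/(R3+R4) = 5.284 × 0.2867 = 1.515 V.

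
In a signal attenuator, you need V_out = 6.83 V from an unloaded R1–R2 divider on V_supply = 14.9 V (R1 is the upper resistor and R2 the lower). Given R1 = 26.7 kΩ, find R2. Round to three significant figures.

V_out/V_supply = R2/(R1+R2) = 0.4584.
Rearranging, R2 = R1·k/(1−k) = 26.7 × 0.8463 = 22.60 kΩ.

R2 ≈ 22.6 kΩ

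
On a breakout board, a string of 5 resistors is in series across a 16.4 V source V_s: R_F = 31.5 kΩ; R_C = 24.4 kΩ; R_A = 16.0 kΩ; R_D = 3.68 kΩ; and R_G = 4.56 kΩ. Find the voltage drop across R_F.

ΣR = 31.5 + 24.4 + 16.0 + 3.68 + 4.56 = 80.14 kΩ.
By the voltage-divider rule, V = 16.4 × 31.50/80.14 = 6.446 V.

V ≈ 6.45 V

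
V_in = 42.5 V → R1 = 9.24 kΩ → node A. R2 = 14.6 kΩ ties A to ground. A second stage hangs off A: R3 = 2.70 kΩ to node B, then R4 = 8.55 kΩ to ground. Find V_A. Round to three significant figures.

V_A ≈ 17.3 V

The second stage (R3 + R4 = 11.25 kΩ) loads node A in parallel with R2.
Effective lower resistance at A: R2 ‖ 11.25 = 6.354 kΩ.
First divider: V_A = V_in · 6.354/(9.24 + 6.354) = 17.32 V.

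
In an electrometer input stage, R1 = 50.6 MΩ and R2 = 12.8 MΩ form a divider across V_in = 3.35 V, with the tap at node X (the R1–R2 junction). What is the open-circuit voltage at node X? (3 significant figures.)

Open-circuit (no load on X): V_th = V_in · R2/(R1 + R2) = 3.35 × 12.8/(50.60 + 12.8) = 0.6763 V.

V_th ≈ 0.676 V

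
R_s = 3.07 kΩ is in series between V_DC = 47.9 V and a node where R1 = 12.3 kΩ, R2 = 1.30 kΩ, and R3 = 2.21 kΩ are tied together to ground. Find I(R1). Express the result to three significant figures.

I ≈ 0.779 mA

Combine the parallel branches: R_p = (1/12.3 + 1/1.30 + 1/2.21)⁻¹ = 0.7674 kΩ.
V_A = 47.9 × 0.7674/3.837 = 9.579 V.
I(R1) = V_A / R1 = 9.579/12.3 = 0.7788 mA.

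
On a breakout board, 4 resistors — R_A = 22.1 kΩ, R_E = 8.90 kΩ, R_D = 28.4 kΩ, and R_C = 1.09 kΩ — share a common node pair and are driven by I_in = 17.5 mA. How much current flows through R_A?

I ≈ 0.713 mA

Total conductance ΣG = 1/22.1 + 1/8.90 + 1/28.4 + 1/1.09 = 1.110 (units of 1/kΩ).
R_A takes the fraction G_k/ΣG = 0.04525/1.110 = 0.04076, so I = 17.5 × 0.04076 = 0.7132 mA.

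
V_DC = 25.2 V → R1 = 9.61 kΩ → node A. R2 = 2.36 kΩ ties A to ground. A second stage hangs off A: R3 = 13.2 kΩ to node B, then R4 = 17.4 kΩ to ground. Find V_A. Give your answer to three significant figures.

Node A sees R2 in parallel with the series input of stage 2, R3 + R4 = 30.60 kΩ.
R2 ‖ (R3+R4) = 2.191 kΩ.
V_A = 25.2 × 2.191/(9.61 + 2.191) = 4.679 V.

V_A ≈ 4.68 V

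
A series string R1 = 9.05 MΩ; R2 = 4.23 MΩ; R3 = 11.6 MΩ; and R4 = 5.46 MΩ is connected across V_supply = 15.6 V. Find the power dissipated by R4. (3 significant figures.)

ΣR = 30.34 MΩ → I = 15.6/30.34 = 0.5142 µA.
P = I²R = 0.2644 × 5.46 = 1.443 µW.

P ≈ 1.44 µW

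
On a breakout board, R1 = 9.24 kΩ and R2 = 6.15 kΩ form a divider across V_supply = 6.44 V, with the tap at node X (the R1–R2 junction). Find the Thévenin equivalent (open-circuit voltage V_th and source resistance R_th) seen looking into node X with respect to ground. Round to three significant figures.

V_th ≈ 2.57 V, R_th ≈ 3.69 kΩ

V_th is the unloaded tap voltage: V_supply · R2/(R1+R2) = 6.44 × 0.3996 = 2.573 V.
Looking into X with the source shorted: R_th = R1·R2/(R1+R2) = 9.240 × 6.15/15.39 = 3.692 kΩ.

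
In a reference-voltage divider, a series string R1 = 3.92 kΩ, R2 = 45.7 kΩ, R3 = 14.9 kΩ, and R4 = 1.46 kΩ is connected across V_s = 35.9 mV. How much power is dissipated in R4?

ΣR = 65.98 kΩ → I = 35.9/65.98 = 0.5441 µA.
V(R4) = I·R = 0.7944 mV; P = V·I = 0.7944 × 0.5441 = 0.4322 nW.

P ≈ 0.432 nW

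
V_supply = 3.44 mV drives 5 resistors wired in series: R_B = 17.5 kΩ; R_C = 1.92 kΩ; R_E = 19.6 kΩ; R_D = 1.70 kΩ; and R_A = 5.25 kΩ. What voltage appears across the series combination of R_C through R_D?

V ≈ 1.74 mV

ΣR = 17.5 + 1.92 + 19.6 + 1.70 + 5.25 = 45.97 kΩ.
R_{R_C..R_D} = 1.92 + 19.6 + 1.70 = 23.22 kΩ.
By the voltage-divider rule, V = 3.44 × 23.22/45.97 = 1.738 mV.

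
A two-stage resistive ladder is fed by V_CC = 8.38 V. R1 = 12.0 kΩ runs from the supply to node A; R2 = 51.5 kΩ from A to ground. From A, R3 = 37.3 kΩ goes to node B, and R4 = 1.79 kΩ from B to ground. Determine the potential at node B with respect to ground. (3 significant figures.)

The second stage (R3 + R4 = 39.09 kΩ) loads node A in parallel with R2.
R2 ‖ (R3+R4) = 22.22 kΩ.
First divider: V_A = V_CC · 22.22/(12.0 + 22.22) = 5.442 V.
Then the unloaded second divider: V_B = V_A × R4/(R3+R4) = 5.442 × 0.04579 = 0.2492 V.

V_B ≈ 0.249 V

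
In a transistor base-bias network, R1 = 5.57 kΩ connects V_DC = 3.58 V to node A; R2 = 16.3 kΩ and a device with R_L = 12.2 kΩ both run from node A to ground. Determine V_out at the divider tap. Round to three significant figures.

V_out ≈ 1.99 V

R2 ‖ R_L = (16.3 × 12.2)/(16.3 + 12.2) = 6.978 kΩ.
Voltage divider with the loaded lower leg: V_out = 3.58 × 6.978/(5.57 + 6.978) = 3.58 × 0.5561 = 1.991 V.
(Unloaded it would be 2.67 V; the load pulls it down.)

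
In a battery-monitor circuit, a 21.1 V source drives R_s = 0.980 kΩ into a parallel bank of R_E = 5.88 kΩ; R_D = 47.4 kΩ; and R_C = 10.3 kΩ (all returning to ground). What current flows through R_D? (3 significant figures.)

Parallel bank: R_p = 1/(1/5.88 + 1/47.4 + 1/10.3) = 3.469 kΩ.
V_A by voltage divider: V_A = 21.1 × 3.469/(0.980 + 3.469) = 16.45 V.
I(R_D) = V_A / R_D = 16.45/47.4 = 0.3471 mA.

I ≈ 0.347 mA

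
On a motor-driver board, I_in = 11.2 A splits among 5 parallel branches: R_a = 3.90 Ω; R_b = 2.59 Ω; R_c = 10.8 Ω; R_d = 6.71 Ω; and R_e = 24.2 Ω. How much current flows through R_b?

Total conductance ΣG = 1/3.90 + 1/2.59 + 1/10.8 + 1/6.71 + 1/24.2 = 0.9255 (units of 1/Ω).
By the current-divider rule, I = I_in · G_k/ΣG = 11.2 × 0.4172 = 4.673 A.

I ≈ 4.67 A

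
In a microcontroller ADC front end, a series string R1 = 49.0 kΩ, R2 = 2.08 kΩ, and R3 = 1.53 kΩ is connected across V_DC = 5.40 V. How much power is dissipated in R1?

P ≈ 0.516 mW

The common current is I = 5.40/52.61 = 0.1026 mA.
P = I²R = 0.01054 × 49.0 = 0.5162 mW.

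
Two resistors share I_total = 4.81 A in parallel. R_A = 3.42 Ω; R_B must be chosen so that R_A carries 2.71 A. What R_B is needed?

R_B ≈ 4.41 Ω

Two-branch current divider: I_A = I_total · R_B/(R_A + R_B).
2.71/4.81 = R_B/(R_A + R_B) → R_B = R_A · (0.5634)/(1 − 0.5634) = 3.42 × 1.290 = 4.413 Ω.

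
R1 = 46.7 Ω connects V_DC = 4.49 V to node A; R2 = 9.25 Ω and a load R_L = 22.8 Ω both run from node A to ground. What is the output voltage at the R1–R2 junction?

V_out ≈ 0.555 V

R2 ‖ R_L = (9.25 × 22.8)/(9.25 + 22.8) = 6.580 Ω.
Then V_out = V_DC · R2'/(R1 + R2') = 4.49 × 6.580/53.28 = 0.5545 V.
(Unloaded it would be 0.742 V; the load pulls it down.)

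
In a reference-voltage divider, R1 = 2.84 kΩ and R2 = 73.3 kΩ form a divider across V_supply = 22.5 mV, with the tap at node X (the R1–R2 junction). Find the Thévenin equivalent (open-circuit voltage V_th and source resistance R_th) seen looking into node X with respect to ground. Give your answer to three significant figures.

V_th is the unloaded tap voltage: V_supply · R2/(R1+R2) = 22.5 × 0.9627 = 21.66 mV.
Zeroing V_supply shorts the top of R1 to ground, so R_th = R1 ‖ R2 = 2.734 kΩ.

V_th ≈ 21.7 mV, R_th ≈ 2.73 kΩ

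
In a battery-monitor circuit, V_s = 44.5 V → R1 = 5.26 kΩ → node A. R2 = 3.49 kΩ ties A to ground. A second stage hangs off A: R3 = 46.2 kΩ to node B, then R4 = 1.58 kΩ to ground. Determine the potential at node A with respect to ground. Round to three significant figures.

V_A ≈ 17.0 V

Node A sees R2 in parallel with the series input of stage 2, R3 + R4 = 47.78 kΩ.
Effective lower resistance at A: R2 ‖ 47.78 = 3.252 kΩ.
So V_A = 44.5 × 0.3821 = 17.00 V.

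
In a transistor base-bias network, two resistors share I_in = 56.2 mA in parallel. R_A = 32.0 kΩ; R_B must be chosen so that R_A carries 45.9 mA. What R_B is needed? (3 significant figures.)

R_B ≈ 143 kΩ

The fraction through R_A equals R_B/(R_A+R_B).
45.9/56.2 = R_B/(R_A + R_B) → R_B = R_A · (0.8167)/(1 − 0.8167) = 32.0 × 4.456 = 142.6 kΩ.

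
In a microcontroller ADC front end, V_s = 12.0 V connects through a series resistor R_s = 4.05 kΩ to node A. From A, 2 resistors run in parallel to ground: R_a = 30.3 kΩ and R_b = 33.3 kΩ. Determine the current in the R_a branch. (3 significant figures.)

I ≈ 0.315 mA

Parallel bank: R_p = 1/(1/30.3 + 1/33.3) = 15.86 kΩ.
Node voltage V_A = V_s · R_p/(R_s + R_p) = 12.0 × 0.7966 = 9.560 V.
Branch current I = V_A/R_a = 9.560/30.3 = 0.3155 mA.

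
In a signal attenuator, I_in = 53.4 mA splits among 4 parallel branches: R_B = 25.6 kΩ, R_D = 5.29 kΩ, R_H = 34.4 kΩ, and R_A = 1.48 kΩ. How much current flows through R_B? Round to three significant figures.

I ≈ 2.24 mA

ΣG = 1/25.6 + 1/5.29 + 1/34.4 + 1/1.48 = 0.9328.
By the current-divider rule, I = I_in · G_k/ΣG = 53.4 × 0.04187 = 2.236 mA.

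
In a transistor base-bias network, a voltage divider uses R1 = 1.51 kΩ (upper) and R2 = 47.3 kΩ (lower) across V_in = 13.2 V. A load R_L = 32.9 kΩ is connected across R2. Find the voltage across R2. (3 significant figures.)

First combine the lower leg with the load: R2 ‖ R_L = 19.40 kΩ.
Voltage divider with the loaded lower leg: V_out = 13.2 × 19.40/(1.51 + 19.40) = 13.2 × 0.9278 = 12.25 V.
(Unloaded it would be 12.8 V; the load pulls it down.)

V_out ≈ 12.2 V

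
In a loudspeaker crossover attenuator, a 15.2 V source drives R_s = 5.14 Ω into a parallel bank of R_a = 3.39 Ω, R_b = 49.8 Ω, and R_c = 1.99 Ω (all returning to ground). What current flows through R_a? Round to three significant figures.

Combine the parallel branches: R_p = (1/3.39 + 1/49.8 + 1/1.99)⁻¹ = 1.223 Ω.
V_A by voltage divider: V_A = 15.2 × 1.223/(5.14 + 1.223) = 2.922 V.
I(R_a) = V_A / R_a = 2.922/3.39 = 0.8619 A.

I ≈ 0.862 A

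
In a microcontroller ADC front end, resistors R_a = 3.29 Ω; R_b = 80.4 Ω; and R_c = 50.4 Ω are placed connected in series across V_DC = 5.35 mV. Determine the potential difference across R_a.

V ≈ 0.131 mV

Series total: ΣR = 3.29 + 80.4 + 50.4 = 134.1 Ω.
Voltage divider: V = V_DC · (3.290 / 134.1) = 5.35 × 0.02454 = 0.1313 mV.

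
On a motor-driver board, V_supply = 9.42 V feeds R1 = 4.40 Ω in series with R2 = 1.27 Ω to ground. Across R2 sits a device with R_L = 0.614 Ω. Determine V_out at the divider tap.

V_out ≈ 0.810 V

The load sits in parallel with R2, giving an effective lower resistance R2' = R2·R_L/(R2+R_L) = 0.4139 Ω.
Voltage divider with the loaded lower leg: V_out = 9.42 × 0.4139/(4.40 + 0.4139) = 9.42 × 0.08598 = 0.8099 V.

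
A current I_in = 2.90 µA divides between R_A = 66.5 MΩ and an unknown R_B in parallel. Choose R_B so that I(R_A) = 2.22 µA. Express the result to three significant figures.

Two-branch current divider: I_A = I_in · R_B/(R_A + R_B).
With f = 0.7655, R_B = R_A · f/(1−f) = 66.5 × 3.265 = 217.1 MΩ.

R_B ≈ 217 MΩ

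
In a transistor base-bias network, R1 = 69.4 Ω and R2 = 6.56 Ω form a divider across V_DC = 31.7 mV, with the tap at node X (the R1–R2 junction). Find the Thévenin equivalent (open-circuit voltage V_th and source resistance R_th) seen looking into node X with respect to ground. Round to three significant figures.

V_th is the unloaded tap voltage: V_DC · R2/(R1+R2) = 31.7 × 0.08636 = 2.738 mV.
With V_DC suppressed (replaced by a short), R_th = R1 ‖ R2 = (69.40 × 6.56)/(69.40 + 6.56) = 5.993 Ω.

V_th ≈ 2.74 mV, R_th ≈ 5.99 Ω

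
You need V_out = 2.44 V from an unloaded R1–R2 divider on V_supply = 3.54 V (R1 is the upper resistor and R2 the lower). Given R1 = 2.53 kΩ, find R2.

R2 ≈ 5.61 kΩ

V_out/V_supply = R2/(R1+R2) = 0.6893.
So R2 = R1 · V_out/(V_supply − V_out) = 2.53 × 2.44/(3.54 − 2.44) = 2.53 × 2.218 = 5.612 kΩ.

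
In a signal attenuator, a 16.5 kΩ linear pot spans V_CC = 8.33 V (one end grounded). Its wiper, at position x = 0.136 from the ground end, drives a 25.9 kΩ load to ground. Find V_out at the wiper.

V_out ≈ 1.05 V

Split the track: R_lower = x·R_p = 2.244 kΩ, R_upper = (1−x)·R_p = 14.26 kΩ.
Lower segment in parallel with the load: 2.244 ‖ 25.9 = 2.065 kΩ.
Loaded-divider output: V_out = 8.33 × 0.1265 = 1.054 V.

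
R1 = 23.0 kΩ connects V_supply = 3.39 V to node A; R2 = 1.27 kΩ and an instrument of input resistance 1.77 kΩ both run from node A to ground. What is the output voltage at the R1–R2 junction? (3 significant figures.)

V_out ≈ 0.106 V

First combine the lower leg with the load: R2 ‖ R_L = 0.7394 kΩ.
Voltage divider with the loaded lower leg: V_out = 3.39 × 0.7394/(23.0 + 0.7394) = 3.39 × 0.03115 = 0.1056 V.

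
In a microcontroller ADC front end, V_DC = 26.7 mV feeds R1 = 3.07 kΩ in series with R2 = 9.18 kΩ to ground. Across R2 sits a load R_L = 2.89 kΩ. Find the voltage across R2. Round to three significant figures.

First combine the lower leg with the load: R2 ‖ R_L = 2.198 kΩ.
Now apply the divider: V_out = 26.7 × 0.4172 = 11.14 mV.

V_out ≈ 11.1 mV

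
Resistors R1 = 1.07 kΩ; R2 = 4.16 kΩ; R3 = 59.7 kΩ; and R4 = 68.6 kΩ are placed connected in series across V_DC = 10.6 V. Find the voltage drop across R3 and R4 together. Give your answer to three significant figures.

V ≈ 10.2 V

Total series resistance ΣR = 1.07 + 4.16 + 59.7 + 68.6 = 133.5 kΩ.
R_{R3..R4} = 59.7 + 68.6 = 128.3 kΩ.
By the voltage-divider rule, V = 10.6 × 128.3/133.5 = 10.18 V.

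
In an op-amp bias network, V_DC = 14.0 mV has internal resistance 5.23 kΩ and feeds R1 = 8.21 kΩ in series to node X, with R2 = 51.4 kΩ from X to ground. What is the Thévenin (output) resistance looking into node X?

R1' = 5.23 + 8.21 = 13.44 kΩ (source resistance + R1).
Looking into X with the source shorted: R_th = R1'·R2/(R1'+R2) = 13.44 × 51.4/64.84 = 10.65 kΩ.

R_th ≈ 10.7 kΩ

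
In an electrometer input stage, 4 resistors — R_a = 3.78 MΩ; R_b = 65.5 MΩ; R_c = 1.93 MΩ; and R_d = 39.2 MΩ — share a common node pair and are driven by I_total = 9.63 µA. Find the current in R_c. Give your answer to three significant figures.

ΣG = 1/3.78 + 1/65.5 + 1/1.93 + 1/39.2 = 0.8235.
R_c takes the fraction G_k/ΣG = 0.5181/0.8235 = 0.6292, so I = 9.63 × 0.6292 = 6.059 µA.

I ≈ 6.06 µA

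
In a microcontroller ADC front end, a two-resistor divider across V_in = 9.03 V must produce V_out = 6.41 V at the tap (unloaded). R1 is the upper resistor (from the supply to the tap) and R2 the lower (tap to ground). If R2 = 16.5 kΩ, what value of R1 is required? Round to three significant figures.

The divider ratio is R2/(R1+R2) = 6.41/9.03 = 0.7099.
So R1 = R2 · (V_in/V_out − 1) = 16.5 × (9.03/6.41 − 1) = 16.5 × 0.4087 = 6.744 kΩ.

R1 ≈ 6.74 kΩ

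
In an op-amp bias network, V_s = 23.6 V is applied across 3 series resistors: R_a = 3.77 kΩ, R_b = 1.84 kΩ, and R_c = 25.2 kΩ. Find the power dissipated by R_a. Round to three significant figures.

P ≈ 2.21 mW

ΣR = 30.81 kΩ → I = 23.6/30.81 = 0.7660 mA.
P(R_a) = I²·R_a = (0.7660)² × 3.77 = 2.212 mW.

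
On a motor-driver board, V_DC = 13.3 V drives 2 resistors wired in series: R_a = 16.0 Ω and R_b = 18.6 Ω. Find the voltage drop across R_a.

V ≈ 6.15 V

Series total: ΣR = 16.0 + 18.6 = 34.60 Ω.
By the voltage-divider rule, V = 13.3 × 16.00/34.60 = 6.150 V.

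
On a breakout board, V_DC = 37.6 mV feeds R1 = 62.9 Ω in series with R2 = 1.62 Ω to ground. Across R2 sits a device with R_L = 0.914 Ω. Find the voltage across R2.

V_out ≈ 0.346 mV

The load sits in parallel with R2, giving an effective lower resistance R2' = R2·R_L/(R2+R_L) = 0.5843 Ω.
Voltage divider with the loaded lower leg: V_out = 37.6 × 0.5843/(62.9 + 0.5843) = 37.6 × 0.009204 = 0.3461 mV.
(Unloaded it would be 0.944 mV; the load pulls it down.)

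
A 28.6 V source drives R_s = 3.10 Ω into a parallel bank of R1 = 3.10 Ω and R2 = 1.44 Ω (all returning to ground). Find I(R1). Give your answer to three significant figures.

Equivalent of the parallel group: R_p = 0.9833 Ω.
V_A = 28.6 × 0.9833/4.083 = 6.887 V.
I(R1) = V_A / R1 = 6.887/3.10 = 2.222 A.

I ≈ 2.22 A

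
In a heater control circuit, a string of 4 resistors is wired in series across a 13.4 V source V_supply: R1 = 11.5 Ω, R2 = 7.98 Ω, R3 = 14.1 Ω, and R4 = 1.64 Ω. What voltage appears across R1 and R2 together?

V ≈ 7.41 V

Total series resistance ΣR = 11.5 + 7.98 + 14.1 + 1.64 = 35.22 Ω.
R_{R1..R2} = 11.5 + 7.98 = 19.48 Ω.
Voltage divider: V = V_supply · (19.48 / 35.22) = 13.4 × 0.5531 = 7.411 V.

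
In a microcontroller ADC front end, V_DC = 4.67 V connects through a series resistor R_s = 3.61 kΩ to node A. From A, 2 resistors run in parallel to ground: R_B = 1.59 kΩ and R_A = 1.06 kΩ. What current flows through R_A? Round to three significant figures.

Parallel bank: R_p = 1/(1/1.59 + 1/1.06) = 0.6360 kΩ.
V_A by voltage divider: V_A = 4.67 × 0.6360/(3.61 + 0.6360) = 0.6995 V.
I(R_A) = V_A / R_A = 0.6995/1.06 = 0.6599 mA.
(Check via current divider: I_total = 1.100 mA; share G_k/ΣG = 0.6000 → same result.)

I ≈ 0.660 mA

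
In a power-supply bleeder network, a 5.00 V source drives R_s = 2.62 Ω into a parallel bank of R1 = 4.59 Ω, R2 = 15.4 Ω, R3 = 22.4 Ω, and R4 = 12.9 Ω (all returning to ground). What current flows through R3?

Equivalent of the parallel group: R_p = 2.469 Ω.
V_A by voltage divider: V_A = 5.00 × 2.469/(2.62 + 2.469) = 2.426 V.
I(R3) = V_A / R3 = 2.426/22.4 = 0.1083 A.
(Check via current divider: I_total = 0.9824 A; share G_k/ΣG = 0.1102 → same result.)

I ≈ 0.108 A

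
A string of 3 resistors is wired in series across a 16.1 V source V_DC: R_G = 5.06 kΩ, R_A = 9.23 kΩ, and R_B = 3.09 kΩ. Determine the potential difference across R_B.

ΣR = 5.06 + 9.23 + 3.09 = 17.38 kΩ.
Voltage divider: V = V_DC · (3.090 / 17.38) = 16.1 × 0.1778 = 2.862 V.

V ≈ 2.86 V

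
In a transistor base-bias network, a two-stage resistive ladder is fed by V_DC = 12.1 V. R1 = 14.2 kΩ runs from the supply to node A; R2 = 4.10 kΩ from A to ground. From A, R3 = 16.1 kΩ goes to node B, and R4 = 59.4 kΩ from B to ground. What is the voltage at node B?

V_B ≈ 2.05 V

Looking into the second stage from A: R3 + R4 = 75.50 kΩ appears in parallel with R2.
Effective lower resistance at A: R2 ‖ 75.50 = 3.889 kΩ.
V_A = 12.1 × 3.889/(14.2 + 3.889) = 2.601 V.
Then the unloaded second divider: V_B = V_A × R4/(R3+R4) = 2.601 × 0.7868 = 2.047 V.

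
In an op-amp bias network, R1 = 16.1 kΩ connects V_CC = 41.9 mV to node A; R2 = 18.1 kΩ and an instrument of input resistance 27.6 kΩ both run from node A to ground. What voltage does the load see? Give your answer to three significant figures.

V_out ≈ 16.9 mV

R2 ‖ R_L = (18.1 × 27.6)/(18.1 + 27.6) = 10.93 kΩ.
Then V_out = V_CC · R2'/(R1 + R2') = 41.9 × 10.93/27.03 = 16.94 mV.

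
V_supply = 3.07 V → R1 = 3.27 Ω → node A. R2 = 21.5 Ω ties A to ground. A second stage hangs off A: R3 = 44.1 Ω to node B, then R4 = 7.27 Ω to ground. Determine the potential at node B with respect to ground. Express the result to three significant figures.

V_B ≈ 0.357 V

Node A sees R2 in parallel with the series input of stage 2, R3 + R4 = 51.37 Ω.
Effective lower resistance at A: R2 ‖ 51.37 = 15.16 Ω.
First divider: V_A = V_supply · 15.16/(3.27 + 15.16) = 2.525 V.
Stage 2 is unloaded, so V_B = V_A · R4/(R3+R4) = 2.525 × 7.27/51.37 = 0.3574 V.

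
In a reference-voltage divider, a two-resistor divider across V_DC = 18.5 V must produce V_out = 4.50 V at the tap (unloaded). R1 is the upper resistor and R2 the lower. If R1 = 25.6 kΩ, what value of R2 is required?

Required fraction k = V_out/V_DC = 0.2432.
R2 = R1 · 0.2432/(1 − 0.2432) = 8.229 kΩ.

R2 ≈ 8.23 kΩ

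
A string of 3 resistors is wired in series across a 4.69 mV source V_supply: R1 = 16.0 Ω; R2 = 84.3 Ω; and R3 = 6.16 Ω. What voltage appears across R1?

V ≈ 0.705 mV

ΣR = 16.0 + 84.3 + 6.16 = 106.5 Ω.
V = V_supply · R/ΣR = 4.69 × 0.1503 = 0.7049 mV.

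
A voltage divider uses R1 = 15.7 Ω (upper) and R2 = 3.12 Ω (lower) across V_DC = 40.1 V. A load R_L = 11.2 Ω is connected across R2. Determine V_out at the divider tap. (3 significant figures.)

R2 ‖ R_L = (3.12 × 11.2)/(3.12 + 11.2) = 2.440 Ω.
Voltage divider with the loaded lower leg: V_out = 40.1 × 2.440/(15.7 + 2.440) = 40.1 × 0.1345 = 5.394 V.

V_out ≈ 5.39 V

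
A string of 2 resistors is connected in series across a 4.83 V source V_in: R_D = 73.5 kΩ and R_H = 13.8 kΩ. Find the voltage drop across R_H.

Series total: ΣR = 73.5 + 13.8 = 87.30 kΩ.
V = V_in · R/ΣR = 4.83 × 0.1581 = 0.7635 V.

V ≈ 0.764 V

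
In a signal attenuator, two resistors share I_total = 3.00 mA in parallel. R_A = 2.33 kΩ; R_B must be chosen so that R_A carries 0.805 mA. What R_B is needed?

R_B ≈ 0.855 kΩ

The fraction through R_A equals R_B/(R_A+R_B).
0.805/3.00 = R_B/(R_A + R_B) → R_B = R_A · (0.2683)/(1 − 0.2683) = 2.33 × 0.3667 = 0.8545 kΩ.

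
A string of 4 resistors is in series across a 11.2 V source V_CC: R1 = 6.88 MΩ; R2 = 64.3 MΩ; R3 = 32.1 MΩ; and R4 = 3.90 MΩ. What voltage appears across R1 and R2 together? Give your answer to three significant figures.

V ≈ 7.44 V

Series total: ΣR = 6.88 + 64.3 + 32.1 + 3.90 = 107.2 MΩ.
R_{R1..R2} = 6.88 + 64.3 = 71.18 MΩ.
By the voltage-divider rule, V = 11.2 × 71.18/107.2 = 7.438 V.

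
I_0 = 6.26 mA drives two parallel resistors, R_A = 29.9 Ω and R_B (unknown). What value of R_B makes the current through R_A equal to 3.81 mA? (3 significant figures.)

In a two-way split, I_A/I_0 = R_B/(R_A + R_B).
3.81/6.26 = R_B/(R_A + R_B) → R_B = R_A · (0.6086)/(1 − 0.6086) = 29.9 × 1.555 = 46.50 Ω.

R_B ≈ 46.5 Ω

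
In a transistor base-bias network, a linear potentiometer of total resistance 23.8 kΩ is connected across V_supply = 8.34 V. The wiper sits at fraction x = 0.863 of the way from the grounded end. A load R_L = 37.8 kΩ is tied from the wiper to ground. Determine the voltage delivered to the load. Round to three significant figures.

Split the track: R_lower = x·R_p = 20.54 kΩ, R_upper = (1−x)·R_p = 3.261 kΩ.
Lower segment in parallel with the load: 20.54 ‖ 37.8 = 13.31 kΩ.
Then V_out = V_supply · 13.31/(3.261 + 13.31) = 6.699 V.
(Unloaded: V_out = x·V_supply = 7.20 V.)

V_out ≈ 6.70 V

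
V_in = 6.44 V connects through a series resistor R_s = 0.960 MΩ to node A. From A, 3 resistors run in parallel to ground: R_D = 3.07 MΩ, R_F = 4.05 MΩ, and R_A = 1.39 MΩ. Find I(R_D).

Parallel bank: R_p = 1/(1/3.07 + 1/4.05 + 1/1.39) = 0.7740 MΩ.
V_A = 6.44 × 0.7740/1.734 = 2.875 V.
Branch current I = V_A/R_D = 2.875/3.07 = 0.9363 µA.

I ≈ 0.936 µA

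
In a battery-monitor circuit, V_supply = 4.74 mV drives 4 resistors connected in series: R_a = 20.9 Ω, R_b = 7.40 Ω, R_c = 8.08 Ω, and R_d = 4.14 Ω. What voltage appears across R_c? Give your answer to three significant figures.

Series total: ΣR = 20.9 + 7.40 + 8.08 + 4.14 = 40.52 Ω.
Voltage divider: V = V_supply · (8.080 / 40.52) = 4.74 × 0.1994 = 0.9452 mV.

V ≈ 0.945 mV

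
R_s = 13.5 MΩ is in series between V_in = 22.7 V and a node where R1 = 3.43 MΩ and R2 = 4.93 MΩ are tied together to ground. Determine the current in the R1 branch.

I ≈ 0.862 µA

Parallel bank: R_p = 1/(1/3.43 + 1/4.93) = 2.023 MΩ.
V_A = 22.7 × 2.023/15.52 = 2.958 V.
I(R1) = V_A / R1 = 2.958/3.43 = 0.8624 µA.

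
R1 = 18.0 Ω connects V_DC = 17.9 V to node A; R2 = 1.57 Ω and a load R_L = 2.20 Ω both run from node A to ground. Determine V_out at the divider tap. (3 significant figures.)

V_out ≈ 0.867 V

R2 ‖ R_L = (1.57 × 2.20)/(1.57 + 2.20) = 0.9162 Ω.
Then V_out = V_DC · R2'/(R1 + R2') = 17.9 × 0.9162/18.92 = 0.8670 V.
(Unloaded it would be 1.44 V; the load pulls it down.)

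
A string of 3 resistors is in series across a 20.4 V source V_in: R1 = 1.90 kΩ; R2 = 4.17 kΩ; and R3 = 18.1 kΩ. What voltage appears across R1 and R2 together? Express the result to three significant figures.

V ≈ 5.12 V

ΣR = 1.90 + 4.17 + 18.1 = 24.17 kΩ.
R_{R1..R2} = 1.90 + 4.17 = 6.070 kΩ.
V = V_in · R/ΣR = 20.4 × 0.2511 = 5.123 V.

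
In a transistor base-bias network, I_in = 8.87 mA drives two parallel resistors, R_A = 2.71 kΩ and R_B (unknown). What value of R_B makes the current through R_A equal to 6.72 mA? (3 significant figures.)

R_B ≈ 8.47 kΩ

The fraction through R_A equals R_B/(R_A+R_B).
With f = 0.7576, R_B = R_A · f/(1−f) = 2.71 × 3.126 = 8.470 kΩ.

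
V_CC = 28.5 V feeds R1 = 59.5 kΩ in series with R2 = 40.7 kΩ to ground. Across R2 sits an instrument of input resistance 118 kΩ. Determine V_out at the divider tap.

V_out ≈ 9.61 V

R2 ‖ R_L = (40.7 × 118)/(40.7 + 118) = 30.26 kΩ.
Now apply the divider: V_out = 28.5 × 0.3371 = 9.608 V.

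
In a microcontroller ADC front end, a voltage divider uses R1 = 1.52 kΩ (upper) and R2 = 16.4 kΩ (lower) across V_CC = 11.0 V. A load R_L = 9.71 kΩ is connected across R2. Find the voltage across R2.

V_out ≈ 8.81 V

First combine the lower leg with the load: R2 ‖ R_L = 6.099 kΩ.
Now apply the divider: V_out = 11.0 × 0.8005 = 8.805 V.
(Unloaded it would be 10.1 V; the load pulls it down.)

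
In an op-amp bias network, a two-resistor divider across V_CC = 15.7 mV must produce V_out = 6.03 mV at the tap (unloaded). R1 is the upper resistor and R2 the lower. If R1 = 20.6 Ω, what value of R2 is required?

R2 ≈ 12.8 Ω

V_out/V_CC = R2/(R1+R2) = 0.3841.
R2 = R1 · 0.3841/(1 − 0.3841) = 12.85 Ω.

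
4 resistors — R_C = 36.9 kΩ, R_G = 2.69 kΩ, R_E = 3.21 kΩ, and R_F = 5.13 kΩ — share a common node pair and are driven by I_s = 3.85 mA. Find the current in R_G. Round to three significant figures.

I ≈ 1.58 mA

ΣG = 1/36.9 + 1/2.69 + 1/3.21 + 1/5.13 = 0.9053.
Current divider: I(R_G) = I_s · G_k/ΣG = 3.85 × (0.3717/0.9053) = 3.85 × 0.4106 = 1.581 mA.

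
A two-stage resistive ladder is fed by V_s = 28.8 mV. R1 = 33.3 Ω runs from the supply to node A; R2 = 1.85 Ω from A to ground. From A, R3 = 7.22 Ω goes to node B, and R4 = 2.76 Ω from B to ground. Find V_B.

Node A sees R2 in parallel with the series input of stage 2, R3 + R4 = 9.980 Ω.
R2 ‖ (R3+R4) = 1.561 Ω.
V_A = 28.8 × 1.561/(33.3 + 1.561) = 1.289 mV.
Then the unloaded second divider: V_B = V_A × R4/(R3+R4) = 1.289 × 0.2766 = 0.3566 mV.

V_B ≈ 0.357 mV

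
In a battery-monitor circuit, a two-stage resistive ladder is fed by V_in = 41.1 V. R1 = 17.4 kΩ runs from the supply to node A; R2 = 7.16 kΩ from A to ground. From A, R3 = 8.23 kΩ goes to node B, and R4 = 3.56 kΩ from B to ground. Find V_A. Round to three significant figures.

Node A sees R2 in parallel with the series input of stage 2, R3 + R4 = 11.79 kΩ.
Effective lower resistance at A: R2 ‖ 11.79 = 4.455 kΩ.
First divider: V_A = V_in · 4.455/(17.4 + 4.455) = 8.378 V.

V_A ≈ 8.38 V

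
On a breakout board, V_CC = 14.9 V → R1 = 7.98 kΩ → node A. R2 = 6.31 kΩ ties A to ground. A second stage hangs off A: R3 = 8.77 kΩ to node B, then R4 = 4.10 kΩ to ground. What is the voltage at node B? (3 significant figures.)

Looking into the second stage from A: R3 + R4 = 12.87 kΩ appears in parallel with R2.
R2 ‖ (R3+R4) = 4.234 kΩ.
So V_A = 14.9 × 0.3467 = 5.165 V.
Then the unloaded second divider: V_B = V_A × R4/(R3+R4) = 5.165 × 0.3186 = 1.645 V.

V_B ≈ 1.65 V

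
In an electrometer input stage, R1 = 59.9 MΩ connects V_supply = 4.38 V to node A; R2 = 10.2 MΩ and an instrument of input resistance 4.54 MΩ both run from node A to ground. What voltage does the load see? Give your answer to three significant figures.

The load sits in parallel with R2, giving an effective lower resistance R2' = R2·R_L/(R2+R_L) = 3.142 MΩ.
Then V_out = V_supply · R2'/(R1 + R2') = 4.38 × 3.142/63.04 = 0.2183 V.
(Unloaded it would be 0.637 V; the load pulls it down.)

V_out ≈ 0.218 V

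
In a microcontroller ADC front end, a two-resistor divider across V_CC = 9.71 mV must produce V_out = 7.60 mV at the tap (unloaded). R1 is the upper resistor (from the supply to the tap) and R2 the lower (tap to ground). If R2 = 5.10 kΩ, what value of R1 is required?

R1 ≈ 1.42 kΩ

V_out/V_CC = R2/(R1+R2) = 0.7827.
So R1 = R2 · (V_CC/V_out − 1) = 5.10 × (9.71/7.60 − 1) = 5.10 × 0.2776 = 1.416 kΩ.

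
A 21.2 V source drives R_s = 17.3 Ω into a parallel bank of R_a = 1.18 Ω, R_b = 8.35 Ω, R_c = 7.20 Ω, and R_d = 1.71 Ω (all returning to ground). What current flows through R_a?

I ≈ 0.594 A

Equivalent of the parallel group: R_p = 0.5914 Ω.
V_A by voltage divider: V_A = 21.2 × 0.5914/(17.3 + 0.5914) = 0.7008 V.
Branch current I = V_A/R_a = 0.7008/1.18 = 0.5939 A.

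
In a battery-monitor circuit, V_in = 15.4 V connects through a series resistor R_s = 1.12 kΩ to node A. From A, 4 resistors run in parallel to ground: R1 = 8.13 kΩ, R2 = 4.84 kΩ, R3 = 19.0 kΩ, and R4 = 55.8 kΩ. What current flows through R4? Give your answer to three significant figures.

I ≈ 0.191 mA

Equivalent of the parallel group: R_p = 2.499 kΩ.
V_A by voltage divider: V_A = 15.4 × 2.499/(1.12 + 2.499) = 10.63 V.
Branch current I = V_A/R4 = 10.63/55.8 = 0.1906 mA.
(Check via current divider: I_total = 4.255 mA; share G_k/ΣG = 0.04478 → same result.)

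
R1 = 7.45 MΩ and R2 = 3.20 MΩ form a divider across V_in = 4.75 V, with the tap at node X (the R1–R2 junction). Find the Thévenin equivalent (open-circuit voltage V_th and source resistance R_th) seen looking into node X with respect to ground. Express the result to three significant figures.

V_th ≈ 1.43 V, R_th ≈ 2.24 MΩ

Open-circuit (no load on X): V_th = V_in · R2/(R1 + R2) = 4.75 × 3.20/(7.450 + 3.20) = 1.427 V.
With V_in suppressed (replaced by a short), R_th = R1 ‖ R2 = (7.450 × 3.20)/(7.450 + 3.20) = 2.238 MΩ.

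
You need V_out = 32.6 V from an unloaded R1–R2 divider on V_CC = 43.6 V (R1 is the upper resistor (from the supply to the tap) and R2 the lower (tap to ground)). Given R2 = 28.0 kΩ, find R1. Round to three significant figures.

The divider ratio is R2/(R1+R2) = 32.6/43.6 = 0.7477.
R1 = R2·(1/k − 1) = 28.0 × 0.3374 = 9.448 kΩ.

R1 ≈ 9.45 kΩ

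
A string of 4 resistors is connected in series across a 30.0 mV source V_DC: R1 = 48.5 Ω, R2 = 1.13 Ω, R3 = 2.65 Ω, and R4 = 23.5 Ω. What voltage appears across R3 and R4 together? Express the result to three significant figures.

V ≈ 10.4 mV

ΣR = 48.5 + 1.13 + 2.65 + 23.5 = 75.78 Ω.
R_{R3..R4} = 2.65 + 23.5 = 26.15 Ω.
V = V_DC · R/ΣR = 30.0 × 0.3451 = 10.35 mV.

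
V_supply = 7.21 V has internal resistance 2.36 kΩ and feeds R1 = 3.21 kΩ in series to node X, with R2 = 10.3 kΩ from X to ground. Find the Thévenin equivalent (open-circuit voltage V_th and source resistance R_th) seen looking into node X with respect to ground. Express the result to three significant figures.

R1' = 2.36 + 3.21 = 5.570 kΩ (source resistance + R1).
V_th is the unloaded tap voltage: V_supply · R2/(R1'+R2) = 7.21 × 0.6490 = 4.679 V.
With V_supply suppressed (replaced by a short), R_th = R1' ‖ R2 = (5.570 × 10.3)/(5.570 + 10.3) = 3.615 kΩ.

V_th ≈ 4.68 V, R_th ≈ 3.62 kΩ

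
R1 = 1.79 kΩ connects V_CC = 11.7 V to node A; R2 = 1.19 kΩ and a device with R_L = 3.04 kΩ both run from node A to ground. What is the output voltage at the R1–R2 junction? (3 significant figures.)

R2 ‖ R_L = (1.19 × 3.04)/(1.19 + 3.04) = 0.8552 kΩ.
Then V_out = V_CC · R2'/(R1 + R2') = 11.7 × 0.8552/2.645 = 3.783 V.

V_out ≈ 3.78 V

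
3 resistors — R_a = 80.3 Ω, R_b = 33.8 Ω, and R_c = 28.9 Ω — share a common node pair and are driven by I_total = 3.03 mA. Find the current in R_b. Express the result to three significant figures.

I ≈ 1.17 mA

Conductances: ΣG = 1/80.3 + 1/33.8 + 1/28.9 = 0.07664 (1/Ω).
R_b takes the fraction G_k/ΣG = 0.02959/0.07664 = 0.3860, so I = 3.03 × 0.3860 = 1.170 mA.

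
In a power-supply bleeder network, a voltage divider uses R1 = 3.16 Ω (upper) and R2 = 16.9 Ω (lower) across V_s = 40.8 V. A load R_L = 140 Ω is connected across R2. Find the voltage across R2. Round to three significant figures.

V_out ≈ 33.7 V

The load sits in parallel with R2, giving an effective lower resistance R2' = R2·R_L/(R2+R_L) = 15.08 Ω.
Voltage divider with the loaded lower leg: V_out = 40.8 × 15.08/(3.16 + 15.08) = 40.8 × 0.8268 = 33.73 V.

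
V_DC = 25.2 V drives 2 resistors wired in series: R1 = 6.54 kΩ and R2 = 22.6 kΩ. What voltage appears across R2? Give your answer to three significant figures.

V ≈ 19.5 V

Series total: ΣR = 6.54 + 22.6 = 29.14 kΩ.
Voltage divider: V = V_DC · (22.60 / 29.14) = 25.2 × 0.7756 = 19.54 V.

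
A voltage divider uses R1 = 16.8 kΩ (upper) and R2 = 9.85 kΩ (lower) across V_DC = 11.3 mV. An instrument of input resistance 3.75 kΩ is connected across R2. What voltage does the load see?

R2 ‖ R_L = (9.85 × 3.75)/(9.85 + 3.75) = 2.716 kΩ.
Then V_out = V_DC · R2'/(R1 + R2') = 11.3 × 2.716/19.52 = 1.573 mV.

V_out ≈ 1.57 mV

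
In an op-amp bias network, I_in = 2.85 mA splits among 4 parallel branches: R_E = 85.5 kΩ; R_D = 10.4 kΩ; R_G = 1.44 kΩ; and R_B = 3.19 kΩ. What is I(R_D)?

ΣG = 1/85.5 + 1/10.4 + 1/1.44 + 1/3.19 = 1.116.
Current divider: I(R_D) = I_in · G_k/ΣG = 2.85 × (0.09615/1.116) = 2.85 × 0.08618 = 0.2456 mA.

I ≈ 0.246 mA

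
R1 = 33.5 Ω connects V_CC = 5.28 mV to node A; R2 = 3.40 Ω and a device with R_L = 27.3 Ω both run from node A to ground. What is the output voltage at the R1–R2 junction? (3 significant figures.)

V_out ≈ 0.437 mV

R2 ‖ R_L = (3.40 × 27.3)/(3.40 + 27.3) = 3.023 Ω.
Now apply the divider: V_out = 5.28 × 0.08278 = 0.4371 mV.
(Unloaded it would be 0.487 mV; the load pulls it down.)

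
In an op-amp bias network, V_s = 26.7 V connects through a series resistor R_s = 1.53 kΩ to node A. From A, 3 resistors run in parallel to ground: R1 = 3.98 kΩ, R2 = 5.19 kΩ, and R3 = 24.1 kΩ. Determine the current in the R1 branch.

Combine the parallel branches: R_p = (1/3.98 + 1/5.19 + 1/24.1)⁻¹ = 2.060 kΩ.
Node voltage V_A = V_s · R_p/(R_s + R_p) = 26.7 × 0.5738 = 15.32 V.
Branch current I = V_A/R1 = 15.32/3.98 = 3.849 mA.
(Equivalently: I_total = 7.437 mA, then current-divider fraction G_k/ΣG = 0.5176.)

I ≈ 3.85 mA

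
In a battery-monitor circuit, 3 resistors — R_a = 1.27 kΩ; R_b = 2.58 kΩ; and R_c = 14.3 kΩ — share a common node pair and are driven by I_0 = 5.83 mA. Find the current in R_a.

I ≈ 3.69 mA

Total conductance ΣG = 1/1.27 + 1/2.58 + 1/14.3 = 1.245 (units of 1/kΩ).
R_a takes the fraction G_k/ΣG = 0.7874/1.245 = 0.6325, so I = 5.83 × 0.6325 = 3.687 mA.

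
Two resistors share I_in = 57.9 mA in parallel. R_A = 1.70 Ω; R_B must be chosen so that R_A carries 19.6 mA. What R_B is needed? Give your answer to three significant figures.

R_B ≈ 0.870 Ω

In a two-way split, I_A/I_in = R_B/(R_A + R_B).
With f = 0.3385, R_B = R_A · f/(1−f) = 1.70 × 0.5117 = 0.8700 Ω.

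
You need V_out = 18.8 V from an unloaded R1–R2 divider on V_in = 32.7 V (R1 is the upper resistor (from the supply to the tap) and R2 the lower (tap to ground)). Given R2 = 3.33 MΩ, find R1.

R1 ≈ 2.46 MΩ

Required fraction k = V_out/V_in = 0.5749.
Rearranging, R1 = R2·(1−k)/k = 3.33 × 0.7394 = 2.462 MΩ.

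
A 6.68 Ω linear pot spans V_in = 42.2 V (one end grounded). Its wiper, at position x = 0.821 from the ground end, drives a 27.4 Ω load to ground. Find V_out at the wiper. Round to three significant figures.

V_out ≈ 33.4 V

The pot divides into 1.196 Ω above the wiper and 5.484 Ω below.
R_L loads the lower segment: effective lower R = 4.570 Ω.
V_out = 42.2 × 4.570/(1.196 + 4.570) = 33.45 V.
(Unloaded: V_out = x·V_in = 34.6 V.)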